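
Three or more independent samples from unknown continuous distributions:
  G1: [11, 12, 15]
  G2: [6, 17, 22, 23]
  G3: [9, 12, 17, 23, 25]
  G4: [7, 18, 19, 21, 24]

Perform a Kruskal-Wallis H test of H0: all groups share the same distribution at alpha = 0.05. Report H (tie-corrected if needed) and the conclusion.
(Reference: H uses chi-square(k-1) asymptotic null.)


Step 1: Combine all N = 17 observations and assign midranks.
sorted (value, group, rank): (6,G2,1), (7,G4,2), (9,G3,3), (11,G1,4), (12,G1,5.5), (12,G3,5.5), (15,G1,7), (17,G2,8.5), (17,G3,8.5), (18,G4,10), (19,G4,11), (21,G4,12), (22,G2,13), (23,G2,14.5), (23,G3,14.5), (24,G4,16), (25,G3,17)
Step 2: Sum ranks within each group.
R_1 = 16.5 (n_1 = 3)
R_2 = 37 (n_2 = 4)
R_3 = 48.5 (n_3 = 5)
R_4 = 51 (n_4 = 5)
Step 3: H = 12/(N(N+1)) * sum(R_i^2/n_i) - 3(N+1)
     = 12/(17*18) * (16.5^2/3 + 37^2/4 + 48.5^2/5 + 51^2/5) - 3*18
     = 0.039216 * 1423.65 - 54
     = 1.829412.
Step 4: Ties present; correction factor C = 1 - 18/(17^3 - 17) = 0.996324. Corrected H = 1.829412 / 0.996324 = 1.836162.
Step 5: Under H0, H ~ chi^2(3); p-value = 0.607097.
Step 6: alpha = 0.05. fail to reject H0.

H = 1.8362, df = 3, p = 0.607097, fail to reject H0.


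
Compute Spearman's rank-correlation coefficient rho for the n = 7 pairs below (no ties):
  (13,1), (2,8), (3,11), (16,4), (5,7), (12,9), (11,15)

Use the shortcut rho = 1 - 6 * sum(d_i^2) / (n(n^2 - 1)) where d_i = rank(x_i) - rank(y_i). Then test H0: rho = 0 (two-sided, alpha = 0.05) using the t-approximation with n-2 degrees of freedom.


Step 1: Rank x and y separately (midranks; no ties here).
rank(x): 13->6, 2->1, 3->2, 16->7, 5->3, 12->5, 11->4
rank(y): 1->1, 8->4, 11->6, 4->2, 7->3, 9->5, 15->7
Step 2: d_i = R_x(i) - R_y(i); compute d_i^2.
  (6-1)^2=25, (1-4)^2=9, (2-6)^2=16, (7-2)^2=25, (3-3)^2=0, (5-5)^2=0, (4-7)^2=9
sum(d^2) = 84.
Step 3: rho = 1 - 6*84 / (7*(7^2 - 1)) = 1 - 504/336 = -0.500000.
Step 4: Under H0, t = rho * sqrt((n-2)/(1-rho^2)) = -1.2910 ~ t(5).
Step 5: Two-sided p-value from the t-distribution with 5 df = 0.253170.
Step 6: alpha = 0.05. fail to reject H0.

rho = -0.5000, p = 0.253170, fail to reject H0 at alpha = 0.05.


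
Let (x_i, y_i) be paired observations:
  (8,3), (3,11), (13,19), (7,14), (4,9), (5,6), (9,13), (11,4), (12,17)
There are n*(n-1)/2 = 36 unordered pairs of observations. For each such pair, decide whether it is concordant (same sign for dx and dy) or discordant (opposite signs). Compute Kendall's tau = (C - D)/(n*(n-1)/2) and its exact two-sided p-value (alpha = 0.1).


Step 1: Enumerate the 36 unordered pairs (i,j) with i<j and classify each by sign(x_j-x_i) * sign(y_j-y_i).
  (1,2):dx=-5,dy=+8->D; (1,3):dx=+5,dy=+16->C; (1,4):dx=-1,dy=+11->D; (1,5):dx=-4,dy=+6->D
  (1,6):dx=-3,dy=+3->D; (1,7):dx=+1,dy=+10->C; (1,8):dx=+3,dy=+1->C; (1,9):dx=+4,dy=+14->C
  (2,3):dx=+10,dy=+8->C; (2,4):dx=+4,dy=+3->C; (2,5):dx=+1,dy=-2->D; (2,6):dx=+2,dy=-5->D
  (2,7):dx=+6,dy=+2->C; (2,8):dx=+8,dy=-7->D; (2,9):dx=+9,dy=+6->C; (3,4):dx=-6,dy=-5->C
  (3,5):dx=-9,dy=-10->C; (3,6):dx=-8,dy=-13->C; (3,7):dx=-4,dy=-6->C; (3,8):dx=-2,dy=-15->C
  (3,9):dx=-1,dy=-2->C; (4,5):dx=-3,dy=-5->C; (4,6):dx=-2,dy=-8->C; (4,7):dx=+2,dy=-1->D
  (4,8):dx=+4,dy=-10->D; (4,9):dx=+5,dy=+3->C; (5,6):dx=+1,dy=-3->D; (5,7):dx=+5,dy=+4->C
  (5,8):dx=+7,dy=-5->D; (5,9):dx=+8,dy=+8->C; (6,7):dx=+4,dy=+7->C; (6,8):dx=+6,dy=-2->D
  (6,9):dx=+7,dy=+11->C; (7,8):dx=+2,dy=-9->D; (7,9):dx=+3,dy=+4->C; (8,9):dx=+1,dy=+13->C
Step 2: C = 23, D = 13, total pairs = 36.
Step 3: tau = (C - D)/(n(n-1)/2) = (23 - 13)/36 = 0.277778.
Step 4: Exact two-sided p-value (enumerate n! = 362880 permutations of y under H0): p = 0.358488.
Step 5: alpha = 0.1. fail to reject H0.

tau_b = 0.2778 (C=23, D=13), p = 0.358488, fail to reject H0.


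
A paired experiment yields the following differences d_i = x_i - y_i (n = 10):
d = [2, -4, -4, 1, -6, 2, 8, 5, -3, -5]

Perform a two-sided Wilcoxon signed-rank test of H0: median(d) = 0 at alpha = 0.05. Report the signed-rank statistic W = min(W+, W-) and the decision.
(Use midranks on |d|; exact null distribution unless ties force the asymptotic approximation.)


Step 1: Drop any zero differences (none here) and take |d_i|.
|d| = [2, 4, 4, 1, 6, 2, 8, 5, 3, 5]
Step 2: Midrank |d_i| (ties get averaged ranks).
ranks: |2|->2.5, |4|->5.5, |4|->5.5, |1|->1, |6|->9, |2|->2.5, |8|->10, |5|->7.5, |3|->4, |5|->7.5
Step 3: Attach original signs; sum ranks with positive sign and with negative sign.
W+ = 2.5 + 1 + 2.5 + 10 + 7.5 = 23.5
W- = 5.5 + 5.5 + 9 + 4 + 7.5 = 31.5
(Check: W+ + W- = 55 should equal n(n+1)/2 = 55.)
Step 4: Test statistic W = min(W+, W-) = 23.5.
Step 5: Ties in |d|, so use the tie-corrected normal approximation.
        E[W] = n(n+1)/4 = 10*11/4 = 27.5.
        Tie groups: |d|=2 (t=2), |d|=4 (t=2), |d|=5 (t=2); sum(t^3 - t) = 18.
        Var[W] = n(n+1)(2n+1)/24 - sum(t^3-t)/48 = 2310/24 - 18/48 = 95.875.
        z = (W - E[W]) / sqrt(Var[W]) = (23.5 - 27.5) / 9.7916 = -0.4085.
        Two-sided p = 2*Phi(z) = 0.682896.
Step 6: alpha = 0.05. fail to reject H0.

W+ = 23.5, W- = 31.5, W = min = 23.5, p = 0.682896, fail to reject H0.


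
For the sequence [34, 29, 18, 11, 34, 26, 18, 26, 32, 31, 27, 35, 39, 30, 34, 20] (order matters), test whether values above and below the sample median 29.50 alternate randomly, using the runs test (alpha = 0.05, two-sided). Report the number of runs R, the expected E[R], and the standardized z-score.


Step 1: Compute median = 29.50; label A = above, B = below.
Labels in order: ABBBABBBAABAAAAB  (n_A = 8, n_B = 8)
Step 2: Count runs R = 8.
Step 3: Under H0 (random ordering), E[R] = 2*n_A*n_B/(n_A+n_B) + 1 = 2*8*8/16 + 1 = 9.0000.
        Var[R] = 2*n_A*n_B*(2*n_A*n_B - n_A - n_B) / ((n_A+n_B)^2 * (n_A+n_B-1)) = 14336/3840 = 3.7333.
        SD[R] = 1.9322.
Step 4: Continuity-corrected z = (R + 0.5 - E[R]) / SD[R] = (8 + 0.5 - 9.0000) / 1.9322 = -0.2588.
Step 5: Two-sided p-value via normal approximation = 2*(1 - Phi(|z|)) = 0.795809.
Step 6: alpha = 0.05. fail to reject H0.

R = 8, z = -0.2588, p = 0.795809, fail to reject H0.


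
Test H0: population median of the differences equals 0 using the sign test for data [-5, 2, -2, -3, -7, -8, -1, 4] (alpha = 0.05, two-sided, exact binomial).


Step 1: Discard zero differences. Original n = 8; n_eff = number of nonzero differences = 8.
Nonzero differences (with sign): -5, +2, -2, -3, -7, -8, -1, +4
Step 2: Count signs: positive = 2, negative = 6.
Step 3: Under H0: P(positive) = 0.5, so the number of positives S ~ Bin(8, 0.5).
Step 4: Two-sided exact p-value = sum of Bin(8,0.5) probabilities at or below the observed probability = 0.289062.
Step 5: alpha = 0.05. fail to reject H0.

n_eff = 8, pos = 2, neg = 6, p = 0.289062, fail to reject H0.


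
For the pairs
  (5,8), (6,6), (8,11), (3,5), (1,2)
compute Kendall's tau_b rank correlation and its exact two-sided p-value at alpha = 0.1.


Step 1: Enumerate the 10 unordered pairs (i,j) with i<j and classify each by sign(x_j-x_i) * sign(y_j-y_i).
  (1,2):dx=+1,dy=-2->D; (1,3):dx=+3,dy=+3->C; (1,4):dx=-2,dy=-3->C; (1,5):dx=-4,dy=-6->C
  (2,3):dx=+2,dy=+5->C; (2,4):dx=-3,dy=-1->C; (2,5):dx=-5,dy=-4->C; (3,4):dx=-5,dy=-6->C
  (3,5):dx=-7,dy=-9->C; (4,5):dx=-2,dy=-3->C
Step 2: C = 9, D = 1, total pairs = 10.
Step 3: tau = (C - D)/(n(n-1)/2) = (9 - 1)/10 = 0.800000.
Step 4: Exact two-sided p-value (enumerate n! = 120 permutations of y under H0): p = 0.083333.
Step 5: alpha = 0.1. reject H0.

tau_b = 0.8000 (C=9, D=1), p = 0.083333, reject H0.


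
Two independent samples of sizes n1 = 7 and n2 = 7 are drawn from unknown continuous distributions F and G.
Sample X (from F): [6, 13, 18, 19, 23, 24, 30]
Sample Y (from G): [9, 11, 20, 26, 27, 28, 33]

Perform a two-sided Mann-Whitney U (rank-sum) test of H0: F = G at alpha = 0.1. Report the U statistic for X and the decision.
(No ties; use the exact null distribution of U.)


Step 1: Combine and sort all 14 observations; assign midranks.
sorted (value, group): (6,X), (9,Y), (11,Y), (13,X), (18,X), (19,X), (20,Y), (23,X), (24,X), (26,Y), (27,Y), (28,Y), (30,X), (33,Y)
ranks: 6->1, 9->2, 11->3, 13->4, 18->5, 19->6, 20->7, 23->8, 24->9, 26->10, 27->11, 28->12, 30->13, 33->14
Step 2: Rank sum for X: R1 = 1 + 4 + 5 + 6 + 8 + 9 + 13 = 46.
Step 3: U_X = R1 - n1(n1+1)/2 = 46 - 7*8/2 = 46 - 28 = 18.
       U_Y = n1*n2 - U_X = 49 - 18 = 31.
Step 4: No ties, so the exact null distribution of U (based on enumerating the C(14,7) = 3432 equally likely rank assignments) gives the two-sided p-value.
Step 5: p-value = 0.455711; compare to alpha = 0.1. fail to reject H0.

U_X = 18, p = 0.455711, fail to reject H0 at alpha = 0.1.


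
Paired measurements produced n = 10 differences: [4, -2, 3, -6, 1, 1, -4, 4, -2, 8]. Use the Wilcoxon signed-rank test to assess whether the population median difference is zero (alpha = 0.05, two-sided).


Step 1: Drop any zero differences (none here) and take |d_i|.
|d| = [4, 2, 3, 6, 1, 1, 4, 4, 2, 8]
Step 2: Midrank |d_i| (ties get averaged ranks).
ranks: |4|->7, |2|->3.5, |3|->5, |6|->9, |1|->1.5, |1|->1.5, |4|->7, |4|->7, |2|->3.5, |8|->10
Step 3: Attach original signs; sum ranks with positive sign and with negative sign.
W+ = 7 + 5 + 1.5 + 1.5 + 7 + 10 = 32
W- = 3.5 + 9 + 7 + 3.5 = 23
(Check: W+ + W- = 55 should equal n(n+1)/2 = 55.)
Step 4: Test statistic W = min(W+, W-) = 23.
Step 5: Ties in |d|, so use the tie-corrected normal approximation.
        E[W] = n(n+1)/4 = 10*11/4 = 27.5.
        Tie groups: |d|=1 (t=2), |d|=2 (t=2), |d|=4 (t=3); sum(t^3 - t) = 36.
        Var[W] = n(n+1)(2n+1)/24 - sum(t^3-t)/48 = 2310/24 - 36/48 = 95.5.
        z = (W - E[W]) / sqrt(Var[W]) = (23 - 27.5) / 9.7724 = -0.4605.
        Two-sided p = 2*Phi(z) = 0.645172.
Step 6: alpha = 0.05. fail to reject H0.

W+ = 32, W- = 23, W = min = 23, p = 0.645172, fail to reject H0.


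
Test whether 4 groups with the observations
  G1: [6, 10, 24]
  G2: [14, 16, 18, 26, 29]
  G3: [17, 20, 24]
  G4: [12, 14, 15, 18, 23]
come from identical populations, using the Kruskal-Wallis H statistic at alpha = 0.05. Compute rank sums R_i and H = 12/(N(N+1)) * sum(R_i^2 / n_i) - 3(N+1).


Step 1: Combine all N = 16 observations and assign midranks.
sorted (value, group, rank): (6,G1,1), (10,G1,2), (12,G4,3), (14,G2,4.5), (14,G4,4.5), (15,G4,6), (16,G2,7), (17,G3,8), (18,G2,9.5), (18,G4,9.5), (20,G3,11), (23,G4,12), (24,G1,13.5), (24,G3,13.5), (26,G2,15), (29,G2,16)
Step 2: Sum ranks within each group.
R_1 = 16.5 (n_1 = 3)
R_2 = 52 (n_2 = 5)
R_3 = 32.5 (n_3 = 3)
R_4 = 35 (n_4 = 5)
Step 3: H = 12/(N(N+1)) * sum(R_i^2/n_i) - 3(N+1)
     = 12/(16*17) * (16.5^2/3 + 52^2/5 + 32.5^2/3 + 35^2/5) - 3*17
     = 0.044118 * 1228.63 - 51
     = 3.204412.
Step 4: Ties present; correction factor C = 1 - 18/(16^3 - 16) = 0.995588. Corrected H = 3.204412 / 0.995588 = 3.218612.
Step 5: Under H0, H ~ chi^2(3); p-value = 0.359132.
Step 6: alpha = 0.05. fail to reject H0.

H = 3.2186, df = 3, p = 0.359132, fail to reject H0.


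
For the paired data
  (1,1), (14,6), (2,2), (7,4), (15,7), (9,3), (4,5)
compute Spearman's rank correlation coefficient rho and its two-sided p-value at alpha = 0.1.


Step 1: Rank x and y separately (midranks; no ties here).
rank(x): 1->1, 14->6, 2->2, 7->4, 15->7, 9->5, 4->3
rank(y): 1->1, 6->6, 2->2, 4->4, 7->7, 3->3, 5->5
Step 2: d_i = R_x(i) - R_y(i); compute d_i^2.
  (1-1)^2=0, (6-6)^2=0, (2-2)^2=0, (4-4)^2=0, (7-7)^2=0, (5-3)^2=4, (3-5)^2=4
sum(d^2) = 8.
Step 3: rho = 1 - 6*8 / (7*(7^2 - 1)) = 1 - 48/336 = 0.857143.
Step 4: Under H0, t = rho * sqrt((n-2)/(1-rho^2)) = 3.7210 ~ t(5).
Step 5: Two-sided p-value from the t-distribution with 5 df = 0.013697.
Step 6: alpha = 0.1. reject H0.

rho = 0.8571, p = 0.013697, reject H0 at alpha = 0.1.


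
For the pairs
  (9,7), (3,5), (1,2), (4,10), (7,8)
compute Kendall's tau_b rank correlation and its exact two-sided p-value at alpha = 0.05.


Step 1: Enumerate the 10 unordered pairs (i,j) with i<j and classify each by sign(x_j-x_i) * sign(y_j-y_i).
  (1,2):dx=-6,dy=-2->C; (1,3):dx=-8,dy=-5->C; (1,4):dx=-5,dy=+3->D; (1,5):dx=-2,dy=+1->D
  (2,3):dx=-2,dy=-3->C; (2,4):dx=+1,dy=+5->C; (2,5):dx=+4,dy=+3->C; (3,4):dx=+3,dy=+8->C
  (3,5):dx=+6,dy=+6->C; (4,5):dx=+3,dy=-2->D
Step 2: C = 7, D = 3, total pairs = 10.
Step 3: tau = (C - D)/(n(n-1)/2) = (7 - 3)/10 = 0.400000.
Step 4: Exact two-sided p-value (enumerate n! = 120 permutations of y under H0): p = 0.483333.
Step 5: alpha = 0.05. fail to reject H0.

tau_b = 0.4000 (C=7, D=3), p = 0.483333, fail to reject H0.


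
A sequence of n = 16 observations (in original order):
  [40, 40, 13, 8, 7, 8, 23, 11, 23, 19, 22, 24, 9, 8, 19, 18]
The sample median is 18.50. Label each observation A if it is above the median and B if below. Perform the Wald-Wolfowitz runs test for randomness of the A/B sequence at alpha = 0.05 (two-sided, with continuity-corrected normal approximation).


Step 1: Compute median = 18.50; label A = above, B = below.
Labels in order: AABBBBABAAAABBAB  (n_A = 8, n_B = 8)
Step 2: Count runs R = 8.
Step 3: Under H0 (random ordering), E[R] = 2*n_A*n_B/(n_A+n_B) + 1 = 2*8*8/16 + 1 = 9.0000.
        Var[R] = 2*n_A*n_B*(2*n_A*n_B - n_A - n_B) / ((n_A+n_B)^2 * (n_A+n_B-1)) = 14336/3840 = 3.7333.
        SD[R] = 1.9322.
Step 4: Continuity-corrected z = (R + 0.5 - E[R]) / SD[R] = (8 + 0.5 - 9.0000) / 1.9322 = -0.2588.
Step 5: Two-sided p-value via normal approximation = 2*(1 - Phi(|z|)) = 0.795809.
Step 6: alpha = 0.05. fail to reject H0.

R = 8, z = -0.2588, p = 0.795809, fail to reject H0.


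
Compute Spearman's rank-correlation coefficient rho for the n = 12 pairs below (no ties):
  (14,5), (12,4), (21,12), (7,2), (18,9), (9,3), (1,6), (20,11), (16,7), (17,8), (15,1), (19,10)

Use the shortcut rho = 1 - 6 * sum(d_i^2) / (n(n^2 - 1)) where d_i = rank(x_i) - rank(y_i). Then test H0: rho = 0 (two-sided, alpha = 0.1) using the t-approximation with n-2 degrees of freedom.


Step 1: Rank x and y separately (midranks; no ties here).
rank(x): 14->5, 12->4, 21->12, 7->2, 18->9, 9->3, 1->1, 20->11, 16->7, 17->8, 15->6, 19->10
rank(y): 5->5, 4->4, 12->12, 2->2, 9->9, 3->3, 6->6, 11->11, 7->7, 8->8, 1->1, 10->10
Step 2: d_i = R_x(i) - R_y(i); compute d_i^2.
  (5-5)^2=0, (4-4)^2=0, (12-12)^2=0, (2-2)^2=0, (9-9)^2=0, (3-3)^2=0, (1-6)^2=25, (11-11)^2=0, (7-7)^2=0, (8-8)^2=0, (6-1)^2=25, (10-10)^2=0
sum(d^2) = 50.
Step 3: rho = 1 - 6*50 / (12*(12^2 - 1)) = 1 - 300/1716 = 0.825175.
Step 4: Under H0, t = rho * sqrt((n-2)/(1-rho^2)) = 4.6195 ~ t(10).
Step 5: Two-sided p-value from the t-distribution with 10 df = 0.000951.
Step 6: alpha = 0.1. reject H0.

rho = 0.8252, p = 0.000951, reject H0 at alpha = 0.1.


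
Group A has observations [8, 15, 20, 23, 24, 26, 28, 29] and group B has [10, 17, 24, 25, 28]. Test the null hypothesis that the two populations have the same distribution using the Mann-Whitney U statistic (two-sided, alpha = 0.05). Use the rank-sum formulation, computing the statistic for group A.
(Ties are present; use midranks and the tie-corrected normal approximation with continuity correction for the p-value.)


Step 1: Combine and sort all 13 observations; assign midranks.
sorted (value, group): (8,X), (10,Y), (15,X), (17,Y), (20,X), (23,X), (24,X), (24,Y), (25,Y), (26,X), (28,X), (28,Y), (29,X)
ranks: 8->1, 10->2, 15->3, 17->4, 20->5, 23->6, 24->7.5, 24->7.5, 25->9, 26->10, 28->11.5, 28->11.5, 29->13
Step 2: Rank sum for X: R1 = 1 + 3 + 5 + 6 + 7.5 + 10 + 11.5 + 13 = 57.
Step 3: U_X = R1 - n1(n1+1)/2 = 57 - 8*9/2 = 57 - 36 = 21.
       U_Y = n1*n2 - U_X = 40 - 21 = 19.
Step 4: Ties are present, so use the tie-corrected normal approximation (with continuity correction) for the p-value.
Step 5: p-value = 0.941492; compare to alpha = 0.05. fail to reject H0.

U_X = 21, p = 0.941492, fail to reject H0 at alpha = 0.05.


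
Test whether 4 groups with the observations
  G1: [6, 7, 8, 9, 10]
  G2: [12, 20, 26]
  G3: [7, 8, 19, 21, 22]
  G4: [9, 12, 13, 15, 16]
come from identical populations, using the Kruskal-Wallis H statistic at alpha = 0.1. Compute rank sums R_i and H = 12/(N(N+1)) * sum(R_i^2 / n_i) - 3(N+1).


Step 1: Combine all N = 18 observations and assign midranks.
sorted (value, group, rank): (6,G1,1), (7,G1,2.5), (7,G3,2.5), (8,G1,4.5), (8,G3,4.5), (9,G1,6.5), (9,G4,6.5), (10,G1,8), (12,G2,9.5), (12,G4,9.5), (13,G4,11), (15,G4,12), (16,G4,13), (19,G3,14), (20,G2,15), (21,G3,16), (22,G3,17), (26,G2,18)
Step 2: Sum ranks within each group.
R_1 = 22.5 (n_1 = 5)
R_2 = 42.5 (n_2 = 3)
R_3 = 54 (n_3 = 5)
R_4 = 52 (n_4 = 5)
Step 3: H = 12/(N(N+1)) * sum(R_i^2/n_i) - 3(N+1)
     = 12/(18*19) * (22.5^2/5 + 42.5^2/3 + 54^2/5 + 52^2/5) - 3*19
     = 0.035088 * 1827.33 - 57
     = 7.116959.
Step 4: Ties present; correction factor C = 1 - 24/(18^3 - 18) = 0.995872. Corrected H = 7.116959 / 0.995872 = 7.146459.
Step 5: Under H0, H ~ chi^2(3); p-value = 0.067373.
Step 6: alpha = 0.1. reject H0.

H = 7.1465, df = 3, p = 0.067373, reject H0.


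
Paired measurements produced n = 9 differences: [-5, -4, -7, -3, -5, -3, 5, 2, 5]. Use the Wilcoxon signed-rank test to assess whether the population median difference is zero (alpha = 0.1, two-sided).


Step 1: Drop any zero differences (none here) and take |d_i|.
|d| = [5, 4, 7, 3, 5, 3, 5, 2, 5]
Step 2: Midrank |d_i| (ties get averaged ranks).
ranks: |5|->6.5, |4|->4, |7|->9, |3|->2.5, |5|->6.5, |3|->2.5, |5|->6.5, |2|->1, |5|->6.5
Step 3: Attach original signs; sum ranks with positive sign and with negative sign.
W+ = 6.5 + 1 + 6.5 = 14
W- = 6.5 + 4 + 9 + 2.5 + 6.5 + 2.5 = 31
(Check: W+ + W- = 45 should equal n(n+1)/2 = 45.)
Step 4: Test statistic W = min(W+, W-) = 14.
Step 5: Ties in |d|, so use the tie-corrected normal approximation.
        E[W] = n(n+1)/4 = 9*10/4 = 22.5.
        Tie groups: |d|=3 (t=2), |d|=5 (t=4); sum(t^3 - t) = 66.
        Var[W] = n(n+1)(2n+1)/24 - sum(t^3-t)/48 = 1710/24 - 66/48 = 69.875.
        z = (W - E[W]) / sqrt(Var[W]) = (14 - 22.5) / 8.3591 = -1.0169.
        Two-sided p = 2*Phi(z) = 0.309224.
Step 6: alpha = 0.1. fail to reject H0.

W+ = 14, W- = 31, W = min = 14, p = 0.309224, fail to reject H0.


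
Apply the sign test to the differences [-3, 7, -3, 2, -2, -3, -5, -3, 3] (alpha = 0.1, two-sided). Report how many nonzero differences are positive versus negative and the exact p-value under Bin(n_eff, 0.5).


Step 1: Discard zero differences. Original n = 9; n_eff = number of nonzero differences = 9.
Nonzero differences (with sign): -3, +7, -3, +2, -2, -3, -5, -3, +3
Step 2: Count signs: positive = 3, negative = 6.
Step 3: Under H0: P(positive) = 0.5, so the number of positives S ~ Bin(9, 0.5).
Step 4: Two-sided exact p-value = sum of Bin(9,0.5) probabilities at or below the observed probability = 0.507812.
Step 5: alpha = 0.1. fail to reject H0.

n_eff = 9, pos = 3, neg = 6, p = 0.507812, fail to reject H0.


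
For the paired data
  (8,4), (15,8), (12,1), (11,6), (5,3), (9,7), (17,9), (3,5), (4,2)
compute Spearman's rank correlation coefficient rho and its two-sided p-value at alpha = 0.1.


Step 1: Rank x and y separately (midranks; no ties here).
rank(x): 8->4, 15->8, 12->7, 11->6, 5->3, 9->5, 17->9, 3->1, 4->2
rank(y): 4->4, 8->8, 1->1, 6->6, 3->3, 7->7, 9->9, 5->5, 2->2
Step 2: d_i = R_x(i) - R_y(i); compute d_i^2.
  (4-4)^2=0, (8-8)^2=0, (7-1)^2=36, (6-6)^2=0, (3-3)^2=0, (5-7)^2=4, (9-9)^2=0, (1-5)^2=16, (2-2)^2=0
sum(d^2) = 56.
Step 3: rho = 1 - 6*56 / (9*(9^2 - 1)) = 1 - 336/720 = 0.533333.
Step 4: Under H0, t = rho * sqrt((n-2)/(1-rho^2)) = 1.6681 ~ t(7).
Step 5: Two-sided p-value from the t-distribution with 7 df = 0.139227.
Step 6: alpha = 0.1. fail to reject H0.

rho = 0.5333, p = 0.139227, fail to reject H0 at alpha = 0.1.


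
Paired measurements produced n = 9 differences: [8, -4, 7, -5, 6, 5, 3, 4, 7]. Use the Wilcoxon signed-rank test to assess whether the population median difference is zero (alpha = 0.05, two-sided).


Step 1: Drop any zero differences (none here) and take |d_i|.
|d| = [8, 4, 7, 5, 6, 5, 3, 4, 7]
Step 2: Midrank |d_i| (ties get averaged ranks).
ranks: |8|->9, |4|->2.5, |7|->7.5, |5|->4.5, |6|->6, |5|->4.5, |3|->1, |4|->2.5, |7|->7.5
Step 3: Attach original signs; sum ranks with positive sign and with negative sign.
W+ = 9 + 7.5 + 6 + 4.5 + 1 + 2.5 + 7.5 = 38
W- = 2.5 + 4.5 = 7
(Check: W+ + W- = 45 should equal n(n+1)/2 = 45.)
Step 4: Test statistic W = min(W+, W-) = 7.
Step 5: Ties in |d|, so use the tie-corrected normal approximation.
        E[W] = n(n+1)/4 = 9*10/4 = 22.5.
        Tie groups: |d|=4 (t=2), |d|=5 (t=2), |d|=7 (t=2); sum(t^3 - t) = 18.
        Var[W] = n(n+1)(2n+1)/24 - sum(t^3-t)/48 = 1710/24 - 18/48 = 70.875.
        z = (W - E[W]) / sqrt(Var[W]) = (7 - 22.5) / 8.4187 = -1.8411.
        Two-sided p = 2*Phi(z) = 0.065602.
Step 6: alpha = 0.05. fail to reject H0.

W+ = 38, W- = 7, W = min = 7, p = 0.065602, fail to reject H0.


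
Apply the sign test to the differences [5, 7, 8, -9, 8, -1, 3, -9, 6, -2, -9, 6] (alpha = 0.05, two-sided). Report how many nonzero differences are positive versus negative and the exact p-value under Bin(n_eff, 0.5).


Step 1: Discard zero differences. Original n = 12; n_eff = number of nonzero differences = 12.
Nonzero differences (with sign): +5, +7, +8, -9, +8, -1, +3, -9, +6, -2, -9, +6
Step 2: Count signs: positive = 7, negative = 5.
Step 3: Under H0: P(positive) = 0.5, so the number of positives S ~ Bin(12, 0.5).
Step 4: Two-sided exact p-value = sum of Bin(12,0.5) probabilities at or below the observed probability = 0.774414.
Step 5: alpha = 0.05. fail to reject H0.

n_eff = 12, pos = 7, neg = 5, p = 0.774414, fail to reject H0.


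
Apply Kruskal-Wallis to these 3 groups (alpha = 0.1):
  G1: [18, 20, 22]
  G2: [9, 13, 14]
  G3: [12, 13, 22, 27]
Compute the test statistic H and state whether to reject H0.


Step 1: Combine all N = 10 observations and assign midranks.
sorted (value, group, rank): (9,G2,1), (12,G3,2), (13,G2,3.5), (13,G3,3.5), (14,G2,5), (18,G1,6), (20,G1,7), (22,G1,8.5), (22,G3,8.5), (27,G3,10)
Step 2: Sum ranks within each group.
R_1 = 21.5 (n_1 = 3)
R_2 = 9.5 (n_2 = 3)
R_3 = 24 (n_3 = 4)
Step 3: H = 12/(N(N+1)) * sum(R_i^2/n_i) - 3(N+1)
     = 12/(10*11) * (21.5^2/3 + 9.5^2/3 + 24^2/4) - 3*11
     = 0.109091 * 328.167 - 33
     = 2.800000.
Step 4: Ties present; correction factor C = 1 - 12/(10^3 - 10) = 0.987879. Corrected H = 2.800000 / 0.987879 = 2.834356.
Step 5: Under H0, H ~ chi^2(2); p-value = 0.242397.
Step 6: alpha = 0.1. fail to reject H0.

H = 2.8344, df = 2, p = 0.242397, fail to reject H0.


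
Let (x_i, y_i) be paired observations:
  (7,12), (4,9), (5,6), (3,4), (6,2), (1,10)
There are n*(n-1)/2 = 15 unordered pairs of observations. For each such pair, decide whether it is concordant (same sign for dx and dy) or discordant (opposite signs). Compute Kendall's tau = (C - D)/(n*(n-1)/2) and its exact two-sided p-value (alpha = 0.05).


Step 1: Enumerate the 15 unordered pairs (i,j) with i<j and classify each by sign(x_j-x_i) * sign(y_j-y_i).
  (1,2):dx=-3,dy=-3->C; (1,3):dx=-2,dy=-6->C; (1,4):dx=-4,dy=-8->C; (1,5):dx=-1,dy=-10->C
  (1,6):dx=-6,dy=-2->C; (2,3):dx=+1,dy=-3->D; (2,4):dx=-1,dy=-5->C; (2,5):dx=+2,dy=-7->D
  (2,6):dx=-3,dy=+1->D; (3,4):dx=-2,dy=-2->C; (3,5):dx=+1,dy=-4->D; (3,6):dx=-4,dy=+4->D
  (4,5):dx=+3,dy=-2->D; (4,6):dx=-2,dy=+6->D; (5,6):dx=-5,dy=+8->D
Step 2: C = 7, D = 8, total pairs = 15.
Step 3: tau = (C - D)/(n(n-1)/2) = (7 - 8)/15 = -0.066667.
Step 4: Exact two-sided p-value (enumerate n! = 720 permutations of y under H0): p = 1.000000.
Step 5: alpha = 0.05. fail to reject H0.

tau_b = -0.0667 (C=7, D=8), p = 1.000000, fail to reject H0.


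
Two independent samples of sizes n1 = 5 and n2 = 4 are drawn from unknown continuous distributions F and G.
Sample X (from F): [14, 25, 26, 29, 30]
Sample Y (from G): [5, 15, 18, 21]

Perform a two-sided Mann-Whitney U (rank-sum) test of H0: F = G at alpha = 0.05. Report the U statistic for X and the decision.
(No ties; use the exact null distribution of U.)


Step 1: Combine and sort all 9 observations; assign midranks.
sorted (value, group): (5,Y), (14,X), (15,Y), (18,Y), (21,Y), (25,X), (26,X), (29,X), (30,X)
ranks: 5->1, 14->2, 15->3, 18->4, 21->5, 25->6, 26->7, 29->8, 30->9
Step 2: Rank sum for X: R1 = 2 + 6 + 7 + 8 + 9 = 32.
Step 3: U_X = R1 - n1(n1+1)/2 = 32 - 5*6/2 = 32 - 15 = 17.
       U_Y = n1*n2 - U_X = 20 - 17 = 3.
Step 4: No ties, so the exact null distribution of U (based on enumerating the C(9,5) = 126 equally likely rank assignments) gives the two-sided p-value.
Step 5: p-value = 0.111111; compare to alpha = 0.05. fail to reject H0.

U_X = 17, p = 0.111111, fail to reject H0 at alpha = 0.05.


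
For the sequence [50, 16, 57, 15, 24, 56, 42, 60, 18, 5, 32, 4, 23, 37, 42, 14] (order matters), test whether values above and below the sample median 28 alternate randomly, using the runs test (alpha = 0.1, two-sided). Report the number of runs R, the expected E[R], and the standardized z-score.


Step 1: Compute median = 28; label A = above, B = below.
Labels in order: ABABBAAABBABBAAB  (n_A = 8, n_B = 8)
Step 2: Count runs R = 10.
Step 3: Under H0 (random ordering), E[R] = 2*n_A*n_B/(n_A+n_B) + 1 = 2*8*8/16 + 1 = 9.0000.
        Var[R] = 2*n_A*n_B*(2*n_A*n_B - n_A - n_B) / ((n_A+n_B)^2 * (n_A+n_B-1)) = 14336/3840 = 3.7333.
        SD[R] = 1.9322.
Step 4: Continuity-corrected z = (R - 0.5 - E[R]) / SD[R] = (10 - 0.5 - 9.0000) / 1.9322 = 0.2588.
Step 5: Two-sided p-value via normal approximation = 2*(1 - Phi(|z|)) = 0.795809.
Step 6: alpha = 0.1. fail to reject H0.

R = 10, z = 0.2588, p = 0.795809, fail to reject H0.


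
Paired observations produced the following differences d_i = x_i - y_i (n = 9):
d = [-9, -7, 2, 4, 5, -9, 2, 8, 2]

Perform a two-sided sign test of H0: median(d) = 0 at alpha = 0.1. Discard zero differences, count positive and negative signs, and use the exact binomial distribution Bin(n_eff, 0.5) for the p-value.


Step 1: Discard zero differences. Original n = 9; n_eff = number of nonzero differences = 9.
Nonzero differences (with sign): -9, -7, +2, +4, +5, -9, +2, +8, +2
Step 2: Count signs: positive = 6, negative = 3.
Step 3: Under H0: P(positive) = 0.5, so the number of positives S ~ Bin(9, 0.5).
Step 4: Two-sided exact p-value = sum of Bin(9,0.5) probabilities at or below the observed probability = 0.507812.
Step 5: alpha = 0.1. fail to reject H0.

n_eff = 9, pos = 6, neg = 3, p = 0.507812, fail to reject H0.


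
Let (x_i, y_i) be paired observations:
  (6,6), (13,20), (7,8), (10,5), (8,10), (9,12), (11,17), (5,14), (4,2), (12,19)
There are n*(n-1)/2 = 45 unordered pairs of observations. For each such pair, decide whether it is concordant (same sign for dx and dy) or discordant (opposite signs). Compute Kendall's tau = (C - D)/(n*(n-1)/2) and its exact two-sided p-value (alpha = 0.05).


Step 1: Enumerate the 45 unordered pairs (i,j) with i<j and classify each by sign(x_j-x_i) * sign(y_j-y_i).
  (1,2):dx=+7,dy=+14->C; (1,3):dx=+1,dy=+2->C; (1,4):dx=+4,dy=-1->D; (1,5):dx=+2,dy=+4->C
  (1,6):dx=+3,dy=+6->C; (1,7):dx=+5,dy=+11->C; (1,8):dx=-1,dy=+8->D; (1,9):dx=-2,dy=-4->C
  (1,10):dx=+6,dy=+13->C; (2,3):dx=-6,dy=-12->C; (2,4):dx=-3,dy=-15->C; (2,5):dx=-5,dy=-10->C
  (2,6):dx=-4,dy=-8->C; (2,7):dx=-2,dy=-3->C; (2,8):dx=-8,dy=-6->C; (2,9):dx=-9,dy=-18->C
  (2,10):dx=-1,dy=-1->C; (3,4):dx=+3,dy=-3->D; (3,5):dx=+1,dy=+2->C; (3,6):dx=+2,dy=+4->C
  (3,7):dx=+4,dy=+9->C; (3,8):dx=-2,dy=+6->D; (3,9):dx=-3,dy=-6->C; (3,10):dx=+5,dy=+11->C
  (4,5):dx=-2,dy=+5->D; (4,6):dx=-1,dy=+7->D; (4,7):dx=+1,dy=+12->C; (4,8):dx=-5,dy=+9->D
  (4,9):dx=-6,dy=-3->C; (4,10):dx=+2,dy=+14->C; (5,6):dx=+1,dy=+2->C; (5,7):dx=+3,dy=+7->C
  (5,8):dx=-3,dy=+4->D; (5,9):dx=-4,dy=-8->C; (5,10):dx=+4,dy=+9->C; (6,7):dx=+2,dy=+5->C
  (6,8):dx=-4,dy=+2->D; (6,9):dx=-5,dy=-10->C; (6,10):dx=+3,dy=+7->C; (7,8):dx=-6,dy=-3->C
  (7,9):dx=-7,dy=-15->C; (7,10):dx=+1,dy=+2->C; (8,9):dx=-1,dy=-12->C; (8,10):dx=+7,dy=+5->C
  (9,10):dx=+8,dy=+17->C
Step 2: C = 36, D = 9, total pairs = 45.
Step 3: tau = (C - D)/(n(n-1)/2) = (36 - 9)/45 = 0.600000.
Step 4: Exact two-sided p-value (enumerate n! = 3628800 permutations of y under H0): p = 0.016666.
Step 5: alpha = 0.05. reject H0.

tau_b = 0.6000 (C=36, D=9), p = 0.016666, reject H0.


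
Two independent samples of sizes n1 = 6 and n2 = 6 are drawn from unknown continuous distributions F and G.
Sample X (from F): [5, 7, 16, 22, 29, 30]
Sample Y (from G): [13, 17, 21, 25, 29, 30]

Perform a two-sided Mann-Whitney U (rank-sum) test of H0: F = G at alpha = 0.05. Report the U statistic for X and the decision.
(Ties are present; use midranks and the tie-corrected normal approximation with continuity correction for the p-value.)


Step 1: Combine and sort all 12 observations; assign midranks.
sorted (value, group): (5,X), (7,X), (13,Y), (16,X), (17,Y), (21,Y), (22,X), (25,Y), (29,X), (29,Y), (30,X), (30,Y)
ranks: 5->1, 7->2, 13->3, 16->4, 17->5, 21->6, 22->7, 25->8, 29->9.5, 29->9.5, 30->11.5, 30->11.5
Step 2: Rank sum for X: R1 = 1 + 2 + 4 + 7 + 9.5 + 11.5 = 35.
Step 3: U_X = R1 - n1(n1+1)/2 = 35 - 6*7/2 = 35 - 21 = 14.
       U_Y = n1*n2 - U_X = 36 - 14 = 22.
Step 4: Ties are present, so use the tie-corrected normal approximation (with continuity correction) for the p-value.
Step 5: p-value = 0.573831; compare to alpha = 0.05. fail to reject H0.

U_X = 14, p = 0.573831, fail to reject H0 at alpha = 0.05.


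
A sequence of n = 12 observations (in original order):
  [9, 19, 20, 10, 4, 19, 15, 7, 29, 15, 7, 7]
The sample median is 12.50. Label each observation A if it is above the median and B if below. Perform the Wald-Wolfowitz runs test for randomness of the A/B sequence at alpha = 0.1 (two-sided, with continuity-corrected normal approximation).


Step 1: Compute median = 12.50; label A = above, B = below.
Labels in order: BAABBAABAABB  (n_A = 6, n_B = 6)
Step 2: Count runs R = 7.
Step 3: Under H0 (random ordering), E[R] = 2*n_A*n_B/(n_A+n_B) + 1 = 2*6*6/12 + 1 = 7.0000.
        Var[R] = 2*n_A*n_B*(2*n_A*n_B - n_A - n_B) / ((n_A+n_B)^2 * (n_A+n_B-1)) = 4320/1584 = 2.7273.
        SD[R] = 1.6514.
Step 4: R = E[R], so z = 0 with no continuity correction.
Step 5: Two-sided p-value via normal approximation = 2*(1 - Phi(|z|)) = 1.000000.
Step 6: alpha = 0.1. fail to reject H0.

R = 7, z = 0.0000, p = 1.000000, fail to reject H0.


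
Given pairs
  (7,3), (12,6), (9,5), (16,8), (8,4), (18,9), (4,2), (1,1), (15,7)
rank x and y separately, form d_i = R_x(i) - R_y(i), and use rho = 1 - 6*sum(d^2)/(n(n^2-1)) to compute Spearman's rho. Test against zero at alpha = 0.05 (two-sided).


Step 1: Rank x and y separately (midranks; no ties here).
rank(x): 7->3, 12->6, 9->5, 16->8, 8->4, 18->9, 4->2, 1->1, 15->7
rank(y): 3->3, 6->6, 5->5, 8->8, 4->4, 9->9, 2->2, 1->1, 7->7
Step 2: d_i = R_x(i) - R_y(i); compute d_i^2.
  (3-3)^2=0, (6-6)^2=0, (5-5)^2=0, (8-8)^2=0, (4-4)^2=0, (9-9)^2=0, (2-2)^2=0, (1-1)^2=0, (7-7)^2=0
sum(d^2) = 0.
Step 3: rho = 1 - 6*0 / (9*(9^2 - 1)) = 1 - 0/720 = 1.000000.
Step 5: Two-sided p-value from the t-distribution with 7 df = 0.000000.
Step 6: alpha = 0.05. reject H0.

rho = 1.0000, p = 0.000000, reject H0 at alpha = 0.05.


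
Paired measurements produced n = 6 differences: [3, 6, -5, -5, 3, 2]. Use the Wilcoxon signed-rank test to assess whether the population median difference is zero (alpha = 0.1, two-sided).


Step 1: Drop any zero differences (none here) and take |d_i|.
|d| = [3, 6, 5, 5, 3, 2]
Step 2: Midrank |d_i| (ties get averaged ranks).
ranks: |3|->2.5, |6|->6, |5|->4.5, |5|->4.5, |3|->2.5, |2|->1
Step 3: Attach original signs; sum ranks with positive sign and with negative sign.
W+ = 2.5 + 6 + 2.5 + 1 = 12
W- = 4.5 + 4.5 = 9
(Check: W+ + W- = 21 should equal n(n+1)/2 = 21.)
Step 4: Test statistic W = min(W+, W-) = 9.
Step 5: Ties in |d|, so use the tie-corrected normal approximation.
        E[W] = n(n+1)/4 = 6*7/4 = 10.5.
        Tie groups: |d|=3 (t=2), |d|=5 (t=2); sum(t^3 - t) = 12.
        Var[W] = n(n+1)(2n+1)/24 - sum(t^3-t)/48 = 546/24 - 12/48 = 22.5.
        z = (W - E[W]) / sqrt(Var[W]) = (9 - 10.5) / 4.7434 = -0.3162.
        Two-sided p = 2*Phi(z) = 0.751830.
Step 6: alpha = 0.1. fail to reject H0.

W+ = 12, W- = 9, W = min = 9, p = 0.751830, fail to reject H0.


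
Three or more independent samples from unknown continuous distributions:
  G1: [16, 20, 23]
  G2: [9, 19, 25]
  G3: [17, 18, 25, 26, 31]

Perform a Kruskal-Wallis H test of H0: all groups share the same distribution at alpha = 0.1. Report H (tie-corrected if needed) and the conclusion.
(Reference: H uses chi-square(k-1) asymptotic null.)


Step 1: Combine all N = 11 observations and assign midranks.
sorted (value, group, rank): (9,G2,1), (16,G1,2), (17,G3,3), (18,G3,4), (19,G2,5), (20,G1,6), (23,G1,7), (25,G2,8.5), (25,G3,8.5), (26,G3,10), (31,G3,11)
Step 2: Sum ranks within each group.
R_1 = 15 (n_1 = 3)
R_2 = 14.5 (n_2 = 3)
R_3 = 36.5 (n_3 = 5)
Step 3: H = 12/(N(N+1)) * sum(R_i^2/n_i) - 3(N+1)
     = 12/(11*12) * (15^2/3 + 14.5^2/3 + 36.5^2/5) - 3*12
     = 0.090909 * 411.533 - 36
     = 1.412121.
Step 4: Ties present; correction factor C = 1 - 6/(11^3 - 11) = 0.995455. Corrected H = 1.412121 / 0.995455 = 1.418569.
Step 5: Under H0, H ~ chi^2(2); p-value = 0.491996.
Step 6: alpha = 0.1. fail to reject H0.

H = 1.4186, df = 2, p = 0.491996, fail to reject H0.


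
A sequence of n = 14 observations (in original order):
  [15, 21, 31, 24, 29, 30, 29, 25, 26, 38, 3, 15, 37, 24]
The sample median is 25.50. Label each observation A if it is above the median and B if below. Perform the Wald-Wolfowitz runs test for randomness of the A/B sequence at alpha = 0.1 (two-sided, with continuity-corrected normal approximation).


Step 1: Compute median = 25.50; label A = above, B = below.
Labels in order: BBABAAABAABBAB  (n_A = 7, n_B = 7)
Step 2: Count runs R = 9.
Step 3: Under H0 (random ordering), E[R] = 2*n_A*n_B/(n_A+n_B) + 1 = 2*7*7/14 + 1 = 8.0000.
        Var[R] = 2*n_A*n_B*(2*n_A*n_B - n_A - n_B) / ((n_A+n_B)^2 * (n_A+n_B-1)) = 8232/2548 = 3.2308.
        SD[R] = 1.7974.
Step 4: Continuity-corrected z = (R - 0.5 - E[R]) / SD[R] = (9 - 0.5 - 8.0000) / 1.7974 = 0.2782.
Step 5: Two-sided p-value via normal approximation = 2*(1 - Phi(|z|)) = 0.780879.
Step 6: alpha = 0.1. fail to reject H0.

R = 9, z = 0.2782, p = 0.780879, fail to reject H0.


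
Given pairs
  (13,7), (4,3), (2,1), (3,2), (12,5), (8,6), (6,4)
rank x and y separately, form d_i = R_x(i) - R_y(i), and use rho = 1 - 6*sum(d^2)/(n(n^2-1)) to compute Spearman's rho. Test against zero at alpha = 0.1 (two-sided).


Step 1: Rank x and y separately (midranks; no ties here).
rank(x): 13->7, 4->3, 2->1, 3->2, 12->6, 8->5, 6->4
rank(y): 7->7, 3->3, 1->1, 2->2, 5->5, 6->6, 4->4
Step 2: d_i = R_x(i) - R_y(i); compute d_i^2.
  (7-7)^2=0, (3-3)^2=0, (1-1)^2=0, (2-2)^2=0, (6-5)^2=1, (5-6)^2=1, (4-4)^2=0
sum(d^2) = 2.
Step 3: rho = 1 - 6*2 / (7*(7^2 - 1)) = 1 - 12/336 = 0.964286.
Step 4: Under H0, t = rho * sqrt((n-2)/(1-rho^2)) = 8.1408 ~ t(5).
Step 5: Two-sided p-value from the t-distribution with 5 df = 0.000454.
Step 6: alpha = 0.1. reject H0.

rho = 0.9643, p = 0.000454, reject H0 at alpha = 0.1.


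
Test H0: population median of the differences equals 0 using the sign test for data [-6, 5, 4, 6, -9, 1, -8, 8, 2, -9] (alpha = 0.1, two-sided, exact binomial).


Step 1: Discard zero differences. Original n = 10; n_eff = number of nonzero differences = 10.
Nonzero differences (with sign): -6, +5, +4, +6, -9, +1, -8, +8, +2, -9
Step 2: Count signs: positive = 6, negative = 4.
Step 3: Under H0: P(positive) = 0.5, so the number of positives S ~ Bin(10, 0.5).
Step 4: Two-sided exact p-value = sum of Bin(10,0.5) probabilities at or below the observed probability = 0.753906.
Step 5: alpha = 0.1. fail to reject H0.

n_eff = 10, pos = 6, neg = 4, p = 0.753906, fail to reject H0.


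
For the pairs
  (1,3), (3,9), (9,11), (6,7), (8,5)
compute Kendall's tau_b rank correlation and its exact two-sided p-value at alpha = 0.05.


Step 1: Enumerate the 10 unordered pairs (i,j) with i<j and classify each by sign(x_j-x_i) * sign(y_j-y_i).
  (1,2):dx=+2,dy=+6->C; (1,3):dx=+8,dy=+8->C; (1,4):dx=+5,dy=+4->C; (1,5):dx=+7,dy=+2->C
  (2,3):dx=+6,dy=+2->C; (2,4):dx=+3,dy=-2->D; (2,5):dx=+5,dy=-4->D; (3,4):dx=-3,dy=-4->C
  (3,5):dx=-1,dy=-6->C; (4,5):dx=+2,dy=-2->D
Step 2: C = 7, D = 3, total pairs = 10.
Step 3: tau = (C - D)/(n(n-1)/2) = (7 - 3)/10 = 0.400000.
Step 4: Exact two-sided p-value (enumerate n! = 120 permutations of y under H0): p = 0.483333.
Step 5: alpha = 0.05. fail to reject H0.

tau_b = 0.4000 (C=7, D=3), p = 0.483333, fail to reject H0.


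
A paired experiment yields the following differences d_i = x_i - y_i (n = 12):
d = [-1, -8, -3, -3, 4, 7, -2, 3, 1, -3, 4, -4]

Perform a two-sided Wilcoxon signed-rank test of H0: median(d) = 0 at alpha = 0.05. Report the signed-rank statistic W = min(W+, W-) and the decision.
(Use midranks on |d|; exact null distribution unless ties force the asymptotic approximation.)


Step 1: Drop any zero differences (none here) and take |d_i|.
|d| = [1, 8, 3, 3, 4, 7, 2, 3, 1, 3, 4, 4]
Step 2: Midrank |d_i| (ties get averaged ranks).
ranks: |1|->1.5, |8|->12, |3|->5.5, |3|->5.5, |4|->9, |7|->11, |2|->3, |3|->5.5, |1|->1.5, |3|->5.5, |4|->9, |4|->9
Step 3: Attach original signs; sum ranks with positive sign and with negative sign.
W+ = 9 + 11 + 5.5 + 1.5 + 9 = 36
W- = 1.5 + 12 + 5.5 + 5.5 + 3 + 5.5 + 9 = 42
(Check: W+ + W- = 78 should equal n(n+1)/2 = 78.)
Step 4: Test statistic W = min(W+, W-) = 36.
Step 5: Ties in |d|, so use the tie-corrected normal approximation.
        E[W] = n(n+1)/4 = 12*13/4 = 39.
        Tie groups: |d|=1 (t=2), |d|=3 (t=4), |d|=4 (t=3); sum(t^3 - t) = 90.
        Var[W] = n(n+1)(2n+1)/24 - sum(t^3-t)/48 = 3900/24 - 90/48 = 160.625.
        z = (W - E[W]) / sqrt(Var[W]) = (36 - 39) / 12.6738 = -0.2367.
        Two-sided p = 2*Phi(z) = 0.812883.
Step 6: alpha = 0.05. fail to reject H0.

W+ = 36, W- = 42, W = min = 36, p = 0.812883, fail to reject H0.


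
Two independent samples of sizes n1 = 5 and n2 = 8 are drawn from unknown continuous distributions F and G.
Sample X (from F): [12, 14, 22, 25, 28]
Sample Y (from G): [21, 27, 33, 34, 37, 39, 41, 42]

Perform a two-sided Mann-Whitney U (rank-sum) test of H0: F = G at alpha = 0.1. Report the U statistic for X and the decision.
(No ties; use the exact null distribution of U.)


Step 1: Combine and sort all 13 observations; assign midranks.
sorted (value, group): (12,X), (14,X), (21,Y), (22,X), (25,X), (27,Y), (28,X), (33,Y), (34,Y), (37,Y), (39,Y), (41,Y), (42,Y)
ranks: 12->1, 14->2, 21->3, 22->4, 25->5, 27->6, 28->7, 33->8, 34->9, 37->10, 39->11, 41->12, 42->13
Step 2: Rank sum for X: R1 = 1 + 2 + 4 + 5 + 7 = 19.
Step 3: U_X = R1 - n1(n1+1)/2 = 19 - 5*6/2 = 19 - 15 = 4.
       U_Y = n1*n2 - U_X = 40 - 4 = 36.
Step 4: No ties, so the exact null distribution of U (based on enumerating the C(13,5) = 1287 equally likely rank assignments) gives the two-sided p-value.
Step 5: p-value = 0.018648; compare to alpha = 0.1. reject H0.

U_X = 4, p = 0.018648, reject H0 at alpha = 0.1.


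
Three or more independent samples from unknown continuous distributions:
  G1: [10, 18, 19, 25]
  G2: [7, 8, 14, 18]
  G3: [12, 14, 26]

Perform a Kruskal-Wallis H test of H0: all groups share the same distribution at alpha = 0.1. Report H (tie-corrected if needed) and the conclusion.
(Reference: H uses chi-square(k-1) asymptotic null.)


Step 1: Combine all N = 11 observations and assign midranks.
sorted (value, group, rank): (7,G2,1), (8,G2,2), (10,G1,3), (12,G3,4), (14,G2,5.5), (14,G3,5.5), (18,G1,7.5), (18,G2,7.5), (19,G1,9), (25,G1,10), (26,G3,11)
Step 2: Sum ranks within each group.
R_1 = 29.5 (n_1 = 4)
R_2 = 16 (n_2 = 4)
R_3 = 20.5 (n_3 = 3)
Step 3: H = 12/(N(N+1)) * sum(R_i^2/n_i) - 3(N+1)
     = 12/(11*12) * (29.5^2/4 + 16^2/4 + 20.5^2/3) - 3*12
     = 0.090909 * 421.646 - 36
     = 2.331439.
Step 4: Ties present; correction factor C = 1 - 12/(11^3 - 11) = 0.990909. Corrected H = 2.331439 / 0.990909 = 2.352829.
Step 5: Under H0, H ~ chi^2(2); p-value = 0.308383.
Step 6: alpha = 0.1. fail to reject H0.

H = 2.3528, df = 2, p = 0.308383, fail to reject H0.


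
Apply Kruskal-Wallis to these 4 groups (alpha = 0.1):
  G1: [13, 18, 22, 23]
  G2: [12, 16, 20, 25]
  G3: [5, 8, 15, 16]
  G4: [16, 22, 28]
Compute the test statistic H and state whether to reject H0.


Step 1: Combine all N = 15 observations and assign midranks.
sorted (value, group, rank): (5,G3,1), (8,G3,2), (12,G2,3), (13,G1,4), (15,G3,5), (16,G2,7), (16,G3,7), (16,G4,7), (18,G1,9), (20,G2,10), (22,G1,11.5), (22,G4,11.5), (23,G1,13), (25,G2,14), (28,G4,15)
Step 2: Sum ranks within each group.
R_1 = 37.5 (n_1 = 4)
R_2 = 34 (n_2 = 4)
R_3 = 15 (n_3 = 4)
R_4 = 33.5 (n_4 = 3)
Step 3: H = 12/(N(N+1)) * sum(R_i^2/n_i) - 3(N+1)
     = 12/(15*16) * (37.5^2/4 + 34^2/4 + 15^2/4 + 33.5^2/3) - 3*16
     = 0.050000 * 1070.9 - 48
     = 5.544792.
Step 4: Ties present; correction factor C = 1 - 30/(15^3 - 15) = 0.991071. Corrected H = 5.544792 / 0.991071 = 5.594745.
Step 5: Under H0, H ~ chi^2(3); p-value = 0.133080.
Step 6: alpha = 0.1. fail to reject H0.

H = 5.5947, df = 3, p = 0.133080, fail to reject H0.
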